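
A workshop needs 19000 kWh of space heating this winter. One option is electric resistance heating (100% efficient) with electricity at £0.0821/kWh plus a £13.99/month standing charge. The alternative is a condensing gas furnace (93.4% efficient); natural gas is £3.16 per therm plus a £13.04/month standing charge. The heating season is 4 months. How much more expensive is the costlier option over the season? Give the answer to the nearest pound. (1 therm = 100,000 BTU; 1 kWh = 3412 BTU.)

£630

Heat load = 19000 kWh × 3412 = 64,828,000 BTU
Gas: input = 64,828,000 / 0.934 = 69,408,994 BTU = 694.1 therm → 694.1 × £3.16 = £2,193.32; + 4 × £13.04 standing = £2,245.48
Electric: 64,828,000 BTU / 3412 = 19,000 kWh → × £0.0821 = £1,559.90; + 4 × £13.99 standing = £1,615.86
Difference = |£2,245.48 − £1,615.86| = £629.62 ≈ £630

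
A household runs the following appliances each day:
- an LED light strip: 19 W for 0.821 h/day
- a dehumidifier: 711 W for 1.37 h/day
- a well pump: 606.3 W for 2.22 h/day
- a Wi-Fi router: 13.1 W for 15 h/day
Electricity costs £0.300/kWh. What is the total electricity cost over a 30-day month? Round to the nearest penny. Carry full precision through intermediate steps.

LED light strip: 19 W × 0.821 h × 30 d = 468 Wh = 0.468 kWh
dehumidifier: 711 W × 1.37 h × 30 d = 29,222 Wh = 29.22 kWh
well pump: 606.3 W × 2.22 h × 30 d = 40,380 Wh = 40.38 kWh
Wi-Fi router: 13.1 W × 15 h × 30 d = 5,895 Wh = 5.895 kWh
Total energy = 0.468 + 29.22 + 40.38 + 5.895 = 75.96 kWh
Cost = 75.96 kWh × £0.300 = £22.79

£22.79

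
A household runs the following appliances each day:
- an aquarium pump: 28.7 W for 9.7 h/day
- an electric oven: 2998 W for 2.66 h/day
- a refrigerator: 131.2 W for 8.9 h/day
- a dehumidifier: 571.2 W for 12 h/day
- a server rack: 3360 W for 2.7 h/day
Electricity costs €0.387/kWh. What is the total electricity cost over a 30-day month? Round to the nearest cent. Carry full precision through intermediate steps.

€294.28

aquarium pump: 28.7 W × 9.7 h × 30 d = 8,352 Wh = 8.352 kWh
electric oven: 2998 W × 2.66 h × 30 d = 239,240 Wh = 239.2 kWh
refrigerator: 131.2 W × 8.9 h × 30 d = 35,030 Wh = 35.03 kWh
dehumidifier: 571.2 W × 12 h × 30 d = 205,632 Wh = 205.6 kWh
server rack: 3360 W × 2.7 h × 30 d = 272,160 Wh = 272.2 kWh
Total energy = 8.352 + 239.2 + 35.03 + 205.6 + 272.2 = 760.4 kWh
Cost = 760.4 kWh × €0.387 = €294.28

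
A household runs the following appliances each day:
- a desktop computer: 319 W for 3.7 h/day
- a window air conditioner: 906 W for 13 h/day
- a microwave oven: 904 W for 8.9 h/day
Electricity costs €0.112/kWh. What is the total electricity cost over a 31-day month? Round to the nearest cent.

desktop computer: 319 W × 3.7 h × 31 d = 36,589 Wh = 36.59 kWh
window air conditioner: 906 W × 13 h × 31 d = 365,118 Wh = 365.1 kWh
microwave oven: 904 W × 8.9 h × 31 d = 249,414 Wh = 249.4 kWh
Total energy = 36.59 + 365.1 + 249.4 = 651.1 kWh
Cost = 651.1 kWh × €0.112 = €72.93

€72.93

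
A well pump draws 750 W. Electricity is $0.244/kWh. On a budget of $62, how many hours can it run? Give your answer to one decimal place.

338.8 h

Energy budget = $62 / $0.244 per kWh = 254.1 kWh = 254,098 Wh
Runtime = 254,098 Wh / 750 W = 338.8 h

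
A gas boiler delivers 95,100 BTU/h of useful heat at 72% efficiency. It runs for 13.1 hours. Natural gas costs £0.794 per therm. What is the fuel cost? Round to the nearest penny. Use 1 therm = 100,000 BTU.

£13.74

Heat delivered = 95,100 BTU/h × 13.1 h = 1,245,810 BTU
Gas input = 1,245,810 / 0.72 = 1,730,292 BTU
= 1,730,292 / 100,000 = 17.3 therm
Cost = 17.3 × £0.794/therm = £13.74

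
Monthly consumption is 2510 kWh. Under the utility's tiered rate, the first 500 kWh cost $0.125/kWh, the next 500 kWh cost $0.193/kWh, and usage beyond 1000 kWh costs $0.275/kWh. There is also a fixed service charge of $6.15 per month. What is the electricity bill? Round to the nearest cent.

First 500 kWh × $0.125 = $62.50
Next 500 kWh × $0.193 = $96.50
Remaining 1510 kWh × $0.275 = $415.25
Energy charge = $574.25; + service $6.15 = $580.40

$580.40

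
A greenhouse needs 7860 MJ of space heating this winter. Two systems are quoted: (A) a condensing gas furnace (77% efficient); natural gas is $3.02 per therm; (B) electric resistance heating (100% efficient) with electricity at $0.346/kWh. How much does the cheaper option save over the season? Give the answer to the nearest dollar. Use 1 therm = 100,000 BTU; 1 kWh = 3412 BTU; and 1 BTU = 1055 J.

Heat load = 7860 MJ = 7,860,000,000 J / 1055 = 7,450,237 BTU
Gas: input = 7,450,237 / 0.77 = 9,675,632 BTU = 96.76 therm → 96.76 × $3.02 = $292.20
Electric: 7,450,237 BTU / 3412 = 2,184 kWh → × $0.346 = $755.50
Difference = |$292.20 − $755.50| = $463.30 ≈ $463

$463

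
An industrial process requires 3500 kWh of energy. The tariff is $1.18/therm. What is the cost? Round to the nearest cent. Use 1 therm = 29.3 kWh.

$140.96

3500 kWh × (0.03413 therm/kWh) = 119.5 therm
Cost = 119.5 therm × $1.18/therm = $140.96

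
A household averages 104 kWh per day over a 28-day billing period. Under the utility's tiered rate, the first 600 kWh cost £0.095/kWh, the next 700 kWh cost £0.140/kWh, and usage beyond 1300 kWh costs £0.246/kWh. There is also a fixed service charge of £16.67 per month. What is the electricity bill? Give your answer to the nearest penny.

Usage = 104 kWh/day × 28 days = 2912 kWh
First 600 kWh × £0.095 = £57.00
Next 700 kWh × £0.140 = £98.00
Remaining 1612 kWh × £0.246 = £396.55
Energy charge = £551.55; + service £16.67 = £568.22

£568.22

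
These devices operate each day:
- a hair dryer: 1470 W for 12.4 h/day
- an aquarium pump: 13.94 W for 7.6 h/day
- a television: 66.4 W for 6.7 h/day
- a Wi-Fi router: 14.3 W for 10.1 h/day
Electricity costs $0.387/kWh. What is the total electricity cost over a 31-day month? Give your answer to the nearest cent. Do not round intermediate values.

hair dryer: 1470 W × 12.4 h × 31 d = 565,068 Wh = 565.1 kWh
aquarium pump: 13.94 W × 7.6 h × 31 d = 3,284 Wh = 3.284 kWh
television: 66.4 W × 6.7 h × 31 d = 13,791 Wh = 13.79 kWh
Wi-Fi router: 14.3 W × 10.1 h × 31 d = 4,477 Wh = 4.477 kWh
Total energy = 565.1 + 3.284 + 13.79 + 4.477 = 586.6 kWh
Cost = 586.6 kWh × $0.387 = $227.02

$227.02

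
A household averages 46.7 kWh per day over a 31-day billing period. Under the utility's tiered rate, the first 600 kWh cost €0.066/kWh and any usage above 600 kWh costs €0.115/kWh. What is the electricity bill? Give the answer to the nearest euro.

€137

Usage = 46.7 kWh/day × 31 days = 1447.7 kWh
First 600 kWh × €0.066 = €39.60
Remaining 847.7 kWh × €0.115 = €97.49
Total = €137.09 ≈ €137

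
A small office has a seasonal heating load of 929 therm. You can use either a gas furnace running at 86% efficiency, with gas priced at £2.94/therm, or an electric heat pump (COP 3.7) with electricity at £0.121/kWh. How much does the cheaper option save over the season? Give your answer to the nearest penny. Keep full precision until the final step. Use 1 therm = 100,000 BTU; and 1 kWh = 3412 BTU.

£2285.47

Heat load = 929 therm × 100,000 = 92,900,000 BTU
Gas: input = 92,900,000 / 0.860 = 108,023,256 BTU = 1,080 therm → 1,080 × £2.94 = £3,175.88
Heat pump: 92,900,000 BTU / 3412 = 27,230 kWh heat; / 3.7 = 7,359 kWh in → × £0.121 = £890.41
Difference = |£3,175.88 − £890.41| = £2,285.47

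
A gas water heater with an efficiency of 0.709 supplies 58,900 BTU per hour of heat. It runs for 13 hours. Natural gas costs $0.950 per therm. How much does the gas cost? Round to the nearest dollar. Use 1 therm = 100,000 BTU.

Heat delivered = 58,900 BTU/h × 13 h = 765,700 BTU
Gas input = 765,700 / 0.709 = 1,079,972 BTU
= 1,079,972 / 100,000 = 10.8 therm
Cost = 10.8 × $0.950/therm = $10.26 ≈ $10

$10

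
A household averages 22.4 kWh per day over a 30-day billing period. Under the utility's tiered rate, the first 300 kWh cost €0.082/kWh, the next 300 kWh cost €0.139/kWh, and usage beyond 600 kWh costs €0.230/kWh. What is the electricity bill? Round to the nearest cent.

Usage = 22.4 kWh/day × 30 days = 672 kWh
First 300 kWh × €0.082 = €24.60
Next 300 kWh × €0.139 = €41.70
Remaining 72 kWh × €0.230 = €16.56
Total = €82.86

€82.86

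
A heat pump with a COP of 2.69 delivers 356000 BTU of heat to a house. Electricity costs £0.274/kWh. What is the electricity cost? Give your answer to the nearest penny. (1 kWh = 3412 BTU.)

Heat delivered = 356,000 BTU / 3412 = 104.3 kWh
Electrical input = 104.3 kWh / 2.69 = 38.79 kWh
Cost = 38.79 × £0.274/kWh = £10.63

£10.63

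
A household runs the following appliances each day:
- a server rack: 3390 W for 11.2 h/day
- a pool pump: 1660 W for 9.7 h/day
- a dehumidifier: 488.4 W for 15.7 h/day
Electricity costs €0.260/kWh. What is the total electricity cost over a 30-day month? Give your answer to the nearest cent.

server rack: 3390 W × 11.2 h × 30 d = 1,139,040 Wh = 1,139 kWh
pool pump: 1660 W × 9.7 h × 30 d = 483,060 Wh = 483.1 kWh
dehumidifier: 488.4 W × 15.7 h × 30 d = 230,036 Wh = 230 kWh
Total energy = 1,139 + 483.1 + 230 = 1,852 kWh
Cost = 1,852 kWh × €0.260 = €481.56

€481.56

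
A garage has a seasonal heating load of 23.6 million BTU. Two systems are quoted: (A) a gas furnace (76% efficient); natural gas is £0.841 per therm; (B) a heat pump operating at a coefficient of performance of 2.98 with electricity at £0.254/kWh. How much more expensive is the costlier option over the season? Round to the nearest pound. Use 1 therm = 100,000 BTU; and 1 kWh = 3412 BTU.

Heat load = 23.6 × 10⁶ BTU = 23,600,000 BTU
Gas: input = 23,600,000 / 0.76 = 31,052,632 BTU = 310.5 therm → 310.5 × £0.841 = £261.15
Heat pump: 23,600,000 BTU / 3412 = 6,917 kWh heat; / 2.98 = 2,321 kWh in → × £0.254 = £589.55
Difference = |£261.15 − £589.55| = £328.40 ≈ £328

£328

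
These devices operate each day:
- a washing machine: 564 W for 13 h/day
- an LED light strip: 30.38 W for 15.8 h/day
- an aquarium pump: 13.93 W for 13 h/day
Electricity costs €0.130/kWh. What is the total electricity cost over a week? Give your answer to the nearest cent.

€7.27

washing machine: 564 W × 13 h × 7 d = 51,324 Wh = 51.32 kWh
LED light strip: 30.38 W × 15.8 h × 7 d = 3,360 Wh = 3.36 kWh
aquarium pump: 13.93 W × 13 h × 7 d = 1,268 Wh = 1.268 kWh
Total energy = 51.32 + 3.36 + 1.268 = 55.95 kWh
Cost = 55.95 kWh × €0.130 = €7.27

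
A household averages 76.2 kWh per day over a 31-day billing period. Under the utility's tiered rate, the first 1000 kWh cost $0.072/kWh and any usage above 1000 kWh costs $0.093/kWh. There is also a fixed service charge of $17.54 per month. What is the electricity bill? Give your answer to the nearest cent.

Usage = 76.2 kWh/day × 31 days = 2362.2 kWh
First 1000 kWh × $0.072 = $72.00
Remaining 1362.2 kWh × $0.093 = $126.68
Energy charge = $198.68; + service $17.54 = $216.22

$216.22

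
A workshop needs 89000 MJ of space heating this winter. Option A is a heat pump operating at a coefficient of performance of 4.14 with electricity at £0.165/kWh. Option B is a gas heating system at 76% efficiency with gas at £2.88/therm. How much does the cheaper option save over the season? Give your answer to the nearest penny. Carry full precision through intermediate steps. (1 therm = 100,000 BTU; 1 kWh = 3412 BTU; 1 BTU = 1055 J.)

£2211.41

Heat load = 89000 MJ = 89,000,000,000 J / 1055 = 84,360,190 BTU
Gas: input = 84,360,190 / 0.76 = 111,000,249 BTU = 1,110 therm → 1,110 × £2.88 = £3,196.81
Heat pump: 84,360,190 BTU / 3412 = 24,720 kWh heat; / 4.14 = 5,972 kWh in → × £0.165 = £985.40
Difference = |£3,196.81 − £985.40| = £2,211.41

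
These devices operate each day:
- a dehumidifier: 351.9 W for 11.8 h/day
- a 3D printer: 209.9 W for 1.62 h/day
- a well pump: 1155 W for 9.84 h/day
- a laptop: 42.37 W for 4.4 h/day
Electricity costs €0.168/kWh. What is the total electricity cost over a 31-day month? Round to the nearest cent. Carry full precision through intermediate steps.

dehumidifier: 351.9 W × 11.8 h × 31 d = 128,725 Wh = 128.7 kWh
3D printer: 209.9 W × 1.62 h × 31 d = 10,541 Wh = 10.54 kWh
well pump: 1155 W × 9.84 h × 31 d = 352,321 Wh = 352.3 kWh
laptop: 42.37 W × 4.4 h × 31 d = 5,779 Wh = 5.779 kWh
Total energy = 128.7 + 10.54 + 352.3 + 5.779 = 497.4 kWh
Cost = 497.4 kWh × €0.168 = €83.56

€83.56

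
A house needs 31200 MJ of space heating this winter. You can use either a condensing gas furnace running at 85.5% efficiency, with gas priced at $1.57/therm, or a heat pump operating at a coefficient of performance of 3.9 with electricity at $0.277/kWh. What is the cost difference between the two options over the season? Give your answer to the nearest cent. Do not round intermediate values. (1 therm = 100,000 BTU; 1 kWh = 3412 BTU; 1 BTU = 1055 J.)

Heat load = 31200 MJ = 31,200,000,000 J / 1055 = 29,573,460 BTU
Gas: input = 29,573,460 / 0.855 = 34,588,842 BTU = 345.9 therm → 345.9 × $1.57 = $543.04
Heat pump: 29,573,460 BTU / 3412 = 8,667 kWh heat; / 3.9 = 2,222 kWh in → × $0.277 = $615.61
Difference = |$543.04 − $615.61| = $72.57

$72.57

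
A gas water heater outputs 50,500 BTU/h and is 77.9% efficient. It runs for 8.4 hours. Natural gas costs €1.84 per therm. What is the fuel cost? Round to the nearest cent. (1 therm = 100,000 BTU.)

Heat delivered = 50,500 BTU/h × 8.4 h = 424,200 BTU
Gas input = 424,200 / 0.779 = 544,544 BTU
= 544,544 / 100,000 = 5.445 therm
Cost = 5.445 × €1.84/therm = €10.02

€10.02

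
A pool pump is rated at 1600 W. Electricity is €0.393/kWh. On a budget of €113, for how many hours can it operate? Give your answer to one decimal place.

Energy budget = €113 / €0.393 per kWh = 287.5 kWh = 287,532 Wh
Runtime = 287,532 Wh / 1600 W = 179.7 h

179.7 h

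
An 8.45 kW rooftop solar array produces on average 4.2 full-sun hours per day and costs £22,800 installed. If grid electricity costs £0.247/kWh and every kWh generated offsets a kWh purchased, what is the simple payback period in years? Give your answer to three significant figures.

Daily generation = 8.45 kW × 4.2 h = 35.49 kWh
Annual generation = 35.49 × 365 = 12954 kWh
Annual savings = 12954 × £0.247 = £3,199.60
Payback = £22,800 / £3,199.60 = 7.13 years

7.13 years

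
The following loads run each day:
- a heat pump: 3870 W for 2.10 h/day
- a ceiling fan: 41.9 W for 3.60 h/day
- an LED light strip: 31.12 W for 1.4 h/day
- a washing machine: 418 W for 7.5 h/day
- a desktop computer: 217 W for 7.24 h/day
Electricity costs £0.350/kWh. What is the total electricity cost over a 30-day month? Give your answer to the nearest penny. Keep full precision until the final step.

£136.79

heat pump: 3870 W × 2.10 h × 30 d = 243,810 Wh = 243.8 kWh
ceiling fan: 41.9 W × 3.60 h × 30 d = 4,525 Wh = 4.525 kWh
LED light strip: 31.12 W × 1.4 h × 30 d = 1,307 Wh = 1.307 kWh
washing machine: 418 W × 7.5 h × 30 d = 94,050 Wh = 94.05 kWh
desktop computer: 217 W × 7.24 h × 30 d = 47,132 Wh = 47.13 kWh
Total energy = 243.8 + 4.525 + 1.307 + 94.05 + 47.13 = 390.8 kWh
Cost = 390.8 kWh × £0.350 = £136.79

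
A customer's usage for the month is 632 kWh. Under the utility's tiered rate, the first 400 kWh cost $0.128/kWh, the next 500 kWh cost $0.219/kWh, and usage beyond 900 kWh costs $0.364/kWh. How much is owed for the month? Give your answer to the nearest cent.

$102.01

First 400 kWh × $0.128 = $51.20
Next 232 kWh × $0.219 = $50.81
Remaining tier: 0 kWh (not reached)
Total = $102.01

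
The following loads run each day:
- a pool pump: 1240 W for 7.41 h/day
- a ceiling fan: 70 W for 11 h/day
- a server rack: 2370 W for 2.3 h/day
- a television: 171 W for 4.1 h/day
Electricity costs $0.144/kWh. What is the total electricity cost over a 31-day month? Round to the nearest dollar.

pool pump: 1240 W × 7.41 h × 31 d = 284,840 Wh = 284.8 kWh
ceiling fan: 70 W × 11 h × 31 d = 23,870 Wh = 23.87 kWh
server rack: 2370 W × 2.3 h × 31 d = 168,981 Wh = 169 kWh
television: 171 W × 4.1 h × 31 d = 21,734 Wh = 21.73 kWh
Total energy = 284.8 + 23.87 + 169 + 21.73 = 499.4 kWh
Cost = 499.4 kWh × $0.144 = $71.92 ≈ $72

$72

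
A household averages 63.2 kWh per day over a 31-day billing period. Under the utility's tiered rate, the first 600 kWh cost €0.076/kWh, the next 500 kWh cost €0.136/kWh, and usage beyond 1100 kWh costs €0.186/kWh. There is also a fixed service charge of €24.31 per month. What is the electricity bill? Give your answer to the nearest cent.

€297.72

Usage = 63.2 kWh/day × 31 days = 1959.2 kWh
First 600 kWh × €0.076 = €45.60
Next 500 kWh × €0.136 = €68.00
Remaining 859.2 kWh × €0.186 = €159.81
Energy charge = €273.41; + service €24.31 = €297.72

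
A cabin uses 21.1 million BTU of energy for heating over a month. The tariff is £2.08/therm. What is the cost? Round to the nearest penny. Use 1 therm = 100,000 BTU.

£438.88

21.1 million BTU × (10 therm/million BTU) = 211 therm
Cost = 211 therm × £2.08/therm = £438.88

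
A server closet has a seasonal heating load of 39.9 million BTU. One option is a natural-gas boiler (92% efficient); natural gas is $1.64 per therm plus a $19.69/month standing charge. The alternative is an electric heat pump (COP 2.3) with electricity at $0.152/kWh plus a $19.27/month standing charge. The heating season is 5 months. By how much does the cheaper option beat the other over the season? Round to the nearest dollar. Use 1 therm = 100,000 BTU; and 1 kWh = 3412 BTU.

Heat load = 39.9 × 10⁶ BTU = 39,900,000 BTU
Gas: input = 39,900,000 / 0.92 = 43,369,565 BTU = 433.7 therm → 433.7 × $1.64 = $711.26; + 5 × $19.69 standing = $809.71
Heat pump: 39,900,000 BTU / 3412 = 11,690 kWh heat; / 2.3 = 5,084 kWh in → × $0.152 = $772.82; + 5 × $19.27 standing = $869.17
Difference = |$809.71 − $869.17| = $59.46 ≈ $59

$59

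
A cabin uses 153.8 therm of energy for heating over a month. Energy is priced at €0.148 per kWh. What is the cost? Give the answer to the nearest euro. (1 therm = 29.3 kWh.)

€667

153.8 therm × (29.3 kWh/therm) = 4,506 kWh
Cost = 4,506 kWh × €0.148/kWh = €666.94 ≈ €667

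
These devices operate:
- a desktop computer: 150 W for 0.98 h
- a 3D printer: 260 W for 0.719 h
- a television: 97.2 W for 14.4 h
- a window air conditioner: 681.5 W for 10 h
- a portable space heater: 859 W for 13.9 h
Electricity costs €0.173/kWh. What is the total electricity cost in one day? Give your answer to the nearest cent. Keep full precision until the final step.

€3.54

desktop computer: 150 W × 0.98 h = 147 Wh = 0.147 kWh
3D printer: 260 W × 0.719 h = 187 Wh = 0.1869 kWh
television: 97.2 W × 14.4 h = 1,400 Wh = 1.4 kWh
window air conditioner: 681.5 W × 10 h = 6,815 Wh = 6.815 kWh
portable space heater: 859 W × 13.9 h = 11,940 Wh = 11.94 kWh
Total energy = 0.147 + 0.1869 + 1.4 + 6.815 + 11.94 = 20.49 kWh
Cost = 20.49 kWh × €0.173 = €3.54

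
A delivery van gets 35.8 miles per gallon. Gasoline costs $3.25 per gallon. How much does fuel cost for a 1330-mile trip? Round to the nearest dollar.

Fuel = 1330 mi / 35.8 mpg = 37.15 gal
Cost = 37.15 gal × $3.25/gal = $120.74 ≈ $121

$121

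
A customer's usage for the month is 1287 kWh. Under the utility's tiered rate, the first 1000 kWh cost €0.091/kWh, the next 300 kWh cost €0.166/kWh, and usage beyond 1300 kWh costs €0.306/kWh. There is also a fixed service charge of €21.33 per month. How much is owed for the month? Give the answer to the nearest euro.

First 1000 kWh × €0.091 = €91.00
Next 287 kWh × €0.166 = €47.64
Remaining tier: 0 kWh (not reached)
Energy charge = €138.64; + service €21.33 = €159.97 ≈ €160

€160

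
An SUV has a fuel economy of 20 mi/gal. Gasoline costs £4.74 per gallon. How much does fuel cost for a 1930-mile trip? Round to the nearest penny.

£457.41

Fuel = 1930 mi / 20 mpg = 96.5 gal
Cost = 96.5 gal × £4.74/gal = £457.41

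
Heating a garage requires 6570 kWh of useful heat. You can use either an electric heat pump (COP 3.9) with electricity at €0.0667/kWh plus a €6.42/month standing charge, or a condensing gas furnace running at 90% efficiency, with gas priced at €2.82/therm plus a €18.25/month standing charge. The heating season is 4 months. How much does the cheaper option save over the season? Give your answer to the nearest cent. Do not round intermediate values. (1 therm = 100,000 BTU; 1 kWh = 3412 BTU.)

€637.35

Heat load = 6570 kWh × 3412 = 22,416,840 BTU
Gas: input = 22,416,840 / 0.90 = 24,907,600 BTU = 249.1 therm → 249.1 × €2.82 = €702.39; + 4 × €18.25 standing = €775.39
Heat pump: 22,416,840 BTU / 3412 = 6,570 kWh heat; / 3.9 = 1,685 kWh in → × €0.0667 = €112.36; + 4 × €6.42 standing = €138.04
Difference = |€775.39 − €138.04| = €637.35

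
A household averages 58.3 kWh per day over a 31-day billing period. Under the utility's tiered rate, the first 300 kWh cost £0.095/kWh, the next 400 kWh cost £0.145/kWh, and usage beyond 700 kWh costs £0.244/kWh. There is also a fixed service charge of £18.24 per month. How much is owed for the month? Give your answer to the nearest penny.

£374.92

Usage = 58.3 kWh/day × 31 days = 1807.3 kWh
First 300 kWh × £0.095 = £28.50
Next 400 kWh × £0.145 = £58.00
Remaining 1107.3 kWh × £0.244 = £270.18
Energy charge = £356.68; + service £18.24 = £374.92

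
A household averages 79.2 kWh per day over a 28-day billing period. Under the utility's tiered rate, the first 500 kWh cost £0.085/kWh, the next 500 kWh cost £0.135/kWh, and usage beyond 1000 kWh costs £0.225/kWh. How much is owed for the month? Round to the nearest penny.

Usage = 79.2 kWh/day × 28 days = 2217.6 kWh
First 500 kWh × £0.085 = £42.50
Next 500 kWh × £0.135 = £67.50
Remaining 1217.6 kWh × £0.225 = £273.96
Total = £383.96

£383.96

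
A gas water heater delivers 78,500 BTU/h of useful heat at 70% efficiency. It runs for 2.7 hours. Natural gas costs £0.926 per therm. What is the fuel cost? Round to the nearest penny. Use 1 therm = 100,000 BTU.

£2.80

Heat delivered = 78,500 BTU/h × 2.7 h = 211,950 BTU
Gas input = 211,950 / 0.70 = 302,786 BTU
= 302,786 / 100,000 = 3.028 therm
Cost = 3.028 × £0.926/therm = £2.80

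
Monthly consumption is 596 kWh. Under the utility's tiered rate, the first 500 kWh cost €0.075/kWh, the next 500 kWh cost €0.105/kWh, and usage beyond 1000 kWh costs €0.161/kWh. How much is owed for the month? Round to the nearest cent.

First 500 kWh × €0.075 = €37.50
Next 96 kWh × €0.105 = €10.08
Remaining tier: 0 kWh (not reached)
Total = €47.58

€47.58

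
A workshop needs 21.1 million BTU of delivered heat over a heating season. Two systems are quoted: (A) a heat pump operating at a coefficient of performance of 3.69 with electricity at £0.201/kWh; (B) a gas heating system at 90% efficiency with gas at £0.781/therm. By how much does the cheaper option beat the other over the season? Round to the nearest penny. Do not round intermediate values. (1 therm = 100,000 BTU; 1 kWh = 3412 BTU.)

£153.75

Heat load = 21.1 × 10⁶ BTU = 21,100,000 BTU
Gas: input = 21,100,000 / 0.90 = 23,444,444 BTU = 234.4 therm → 234.4 × £0.781 = £183.10
Heat pump: 21,100,000 BTU / 3412 = 6,184 kWh heat; / 3.69 = 1,676 kWh in → × £0.201 = £336.86
Difference = |£183.10 − £336.86| = £153.75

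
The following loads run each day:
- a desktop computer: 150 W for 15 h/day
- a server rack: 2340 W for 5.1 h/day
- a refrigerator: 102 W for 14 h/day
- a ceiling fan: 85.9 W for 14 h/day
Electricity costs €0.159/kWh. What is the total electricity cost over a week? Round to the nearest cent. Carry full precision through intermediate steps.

desktop computer: 150 W × 15 h × 7 d = 15,750 Wh = 15.75 kWh
server rack: 2340 W × 5.1 h × 7 d = 83,538 Wh = 83.54 kWh
refrigerator: 102 W × 14 h × 7 d = 9,996 Wh = 9.996 kWh
ceiling fan: 85.9 W × 14 h × 7 d = 8,418 Wh = 8.418 kWh
Total energy = 15.75 + 83.54 + 9.996 + 8.418 = 117.7 kWh
Cost = 117.7 kWh × €0.159 = €18.71

€18.71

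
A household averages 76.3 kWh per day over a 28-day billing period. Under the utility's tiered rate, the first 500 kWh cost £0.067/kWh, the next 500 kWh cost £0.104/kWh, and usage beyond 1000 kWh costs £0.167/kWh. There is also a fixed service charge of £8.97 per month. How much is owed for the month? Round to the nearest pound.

Usage = 76.3 kWh/day × 28 days = 2136.4 kWh
First 500 kWh × £0.067 = £33.50
Next 500 kWh × £0.104 = £52.00
Remaining 1136.4 kWh × £0.167 = £189.78
Energy charge = £275.28; + service £8.97 = £284.25 ≈ £284

£284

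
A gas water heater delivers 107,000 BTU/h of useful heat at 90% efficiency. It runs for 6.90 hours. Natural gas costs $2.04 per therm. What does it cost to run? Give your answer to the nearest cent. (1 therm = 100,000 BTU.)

$16.73

Heat delivered = 107,000 BTU/h × 6.90 h = 738,300 BTU
Gas input = 738,300 / 0.90 = 820,333 BTU
= 820,333 / 100,000 = 8.203 therm
Cost = 8.203 × $2.04/therm = $16.73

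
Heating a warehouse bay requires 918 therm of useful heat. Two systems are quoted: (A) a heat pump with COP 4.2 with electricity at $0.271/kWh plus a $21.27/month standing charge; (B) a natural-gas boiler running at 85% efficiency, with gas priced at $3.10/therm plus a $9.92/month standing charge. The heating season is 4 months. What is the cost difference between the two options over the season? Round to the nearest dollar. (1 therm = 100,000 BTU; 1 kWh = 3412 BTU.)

$1567

Heat load = 918 therm × 100,000 = 91,800,000 BTU
Gas: input = 91,800,000 / 0.85 = 108,000,000 BTU = 1,080 therm → 1,080 × $3.10 = $3,348.00; + 4 × $9.92 standing = $3,387.68
Heat pump: 91,800,000 BTU / 3412 = 26,910 kWh heat; / 4.2 = 6,406 kWh in → × $0.271 = $1,736.02; + 4 × $21.27 standing = $1,821.10
Difference = |$3,387.68 − $1,821.10| = $1,566.58 ≈ $1567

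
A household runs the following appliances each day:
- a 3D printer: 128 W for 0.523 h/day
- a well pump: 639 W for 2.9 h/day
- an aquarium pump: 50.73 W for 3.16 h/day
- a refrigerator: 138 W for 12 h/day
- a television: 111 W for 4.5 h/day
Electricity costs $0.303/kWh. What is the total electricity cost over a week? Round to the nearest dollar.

$9

3D printer: 128 W × 0.523 h × 7 d = 469 Wh = 0.4686 kWh
well pump: 639 W × 2.9 h × 7 d = 12,972 Wh = 12.97 kWh
aquarium pump: 50.73 W × 3.16 h × 7 d = 1,122 Wh = 1.122 kWh
refrigerator: 138 W × 12 h × 7 d = 11,592 Wh = 11.59 kWh
television: 111 W × 4.5 h × 7 d = 3,496 Wh = 3.497 kWh
Total energy = 0.4686 + 12.97 + 1.122 + 11.59 + 3.497 = 29.65 kWh
Cost = 29.65 kWh × $0.303 = $8.98 ≈ $9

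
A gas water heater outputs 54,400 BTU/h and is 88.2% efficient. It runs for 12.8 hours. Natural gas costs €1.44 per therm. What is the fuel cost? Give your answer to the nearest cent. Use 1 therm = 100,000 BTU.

Heat delivered = 54,400 BTU/h × 12.8 h = 696,320 BTU
Gas input = 696,320 / 0.882 = 789,478 BTU
= 789,478 / 100,000 = 7.895 therm
Cost = 7.895 × €1.44/therm = €11.37

€11.37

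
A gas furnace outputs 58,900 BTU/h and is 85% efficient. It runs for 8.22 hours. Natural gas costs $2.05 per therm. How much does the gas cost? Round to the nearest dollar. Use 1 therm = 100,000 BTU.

Heat delivered = 58,900 BTU/h × 8.22 h = 484,158 BTU
Gas input = 484,158 / 0.85 = 569,598 BTU
= 569,598 / 100,000 = 5.696 therm
Cost = 5.696 × $2.05/therm = $11.68 ≈ $12

$12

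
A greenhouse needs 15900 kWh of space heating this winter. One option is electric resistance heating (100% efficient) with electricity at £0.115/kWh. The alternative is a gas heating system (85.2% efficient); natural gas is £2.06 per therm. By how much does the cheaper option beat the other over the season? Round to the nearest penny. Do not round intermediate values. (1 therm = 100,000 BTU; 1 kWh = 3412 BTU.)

Heat load = 15900 kWh × 3412 = 54,250,800 BTU
Gas: input = 54,250,800 / 0.852 = 63,674,648 BTU = 636.7 therm → 636.7 × £2.06 = £1,311.70
Electric: 54,250,800 BTU / 3412 = 15,900 kWh → × £0.115 = £1,828.50
Difference = |£1,311.70 − £1,828.50| = £516.80

£516.80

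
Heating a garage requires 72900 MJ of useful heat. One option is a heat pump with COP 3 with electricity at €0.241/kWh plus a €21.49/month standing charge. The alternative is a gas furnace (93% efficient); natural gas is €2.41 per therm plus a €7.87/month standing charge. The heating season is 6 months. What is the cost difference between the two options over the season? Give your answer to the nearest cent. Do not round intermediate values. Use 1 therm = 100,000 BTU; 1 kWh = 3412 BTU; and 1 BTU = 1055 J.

€82.02

Heat load = 72900 MJ = 72,900,000,000 J / 1055 = 69,099,526 BTU
Gas: input = 69,099,526 / 0.93 = 74,300,566 BTU = 743 therm → 743 × €2.41 = €1,790.64; + 6 × €7.87 standing = €1,837.86
Heat pump: 69,099,526 BTU / 3412 = 20,250 kWh heat; / 3 = 6,751 kWh in → × €0.241 = €1,626.90; + 6 × €21.49 standing = €1,755.84
Difference = |€1,837.86 − €1,755.84| = €82.02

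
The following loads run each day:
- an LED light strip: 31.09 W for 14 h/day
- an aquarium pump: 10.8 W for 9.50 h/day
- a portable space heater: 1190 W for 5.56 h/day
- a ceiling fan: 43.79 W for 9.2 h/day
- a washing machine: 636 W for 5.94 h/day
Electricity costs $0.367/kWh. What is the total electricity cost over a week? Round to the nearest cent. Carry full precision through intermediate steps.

$29.12

LED light strip: 31.09 W × 14 h × 7 d = 3,047 Wh = 3.047 kWh
aquarium pump: 10.8 W × 9.50 h × 7 d = 718 Wh = 0.7182 kWh
portable space heater: 1190 W × 5.56 h × 7 d = 46,315 Wh = 46.31 kWh
ceiling fan: 43.79 W × 9.2 h × 7 d = 2,820 Wh = 2.82 kWh
washing machine: 636 W × 5.94 h × 7 d = 26,445 Wh = 26.44 kWh
Total energy = 3.047 + 0.7182 + 46.31 + 2.82 + 26.44 = 79.34 kWh
Cost = 79.34 kWh × $0.367 = $29.12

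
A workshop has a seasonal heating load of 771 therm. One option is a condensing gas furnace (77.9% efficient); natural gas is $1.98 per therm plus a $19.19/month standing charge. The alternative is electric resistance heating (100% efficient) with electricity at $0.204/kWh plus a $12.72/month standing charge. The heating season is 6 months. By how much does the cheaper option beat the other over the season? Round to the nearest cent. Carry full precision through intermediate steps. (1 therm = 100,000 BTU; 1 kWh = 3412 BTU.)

$2611.24

Heat load = 771 therm × 100,000 = 77,100,000 BTU
Gas: input = 77,100,000 / 0.779 = 98,973,042 BTU = 989.7 therm → 989.7 × $1.98 = $1,959.67; + 6 × $19.19 standing = $2,074.81
Electric: 77,100,000 BTU / 3412 = 22,600 kWh → × $0.204 = $4,609.73; + 6 × $12.72 standing = $4,686.05
Difference = |$2,074.81 − $4,686.05| = $2,611.24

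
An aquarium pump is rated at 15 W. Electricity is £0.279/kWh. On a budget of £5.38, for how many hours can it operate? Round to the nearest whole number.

1286 h

Energy budget = £5.38 / £0.279 per kWh = 19.28 kWh = 19,283 Wh
Runtime = 19,283 Wh / 15 W = 1,286 h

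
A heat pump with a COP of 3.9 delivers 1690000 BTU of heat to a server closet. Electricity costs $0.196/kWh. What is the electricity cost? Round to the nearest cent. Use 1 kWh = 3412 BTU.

Heat delivered = 1,690,000 BTU / 3412 = 495.3 kWh
Electrical input = 495.3 kWh / 3.9 = 127 kWh
Cost = 127 × $0.196/kWh = $24.89

$24.89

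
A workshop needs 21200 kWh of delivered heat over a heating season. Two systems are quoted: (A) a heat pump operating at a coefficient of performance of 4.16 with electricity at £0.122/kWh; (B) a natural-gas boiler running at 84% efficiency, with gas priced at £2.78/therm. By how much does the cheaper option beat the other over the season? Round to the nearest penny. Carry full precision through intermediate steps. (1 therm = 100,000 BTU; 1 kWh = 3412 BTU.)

Heat load = 21200 kWh × 3412 = 72,334,400 BTU
Gas: input = 72,334,400 / 0.84 = 86,112,381 BTU = 861.1 therm → 861.1 × £2.78 = £2,393.92
Heat pump: 72,334,400 BTU / 3412 = 21,200 kWh heat; / 4.16 = 5,096 kWh in → × £0.122 = £621.73
Difference = |£2,393.92 − £621.73| = £1,772.19

£1772.19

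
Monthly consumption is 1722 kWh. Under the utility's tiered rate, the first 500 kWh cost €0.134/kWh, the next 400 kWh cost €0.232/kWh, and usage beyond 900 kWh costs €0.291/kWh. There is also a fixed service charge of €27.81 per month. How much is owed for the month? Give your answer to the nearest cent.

€426.81

First 500 kWh × €0.134 = €67.00
Next 400 kWh × €0.232 = €92.80
Remaining 822 kWh × €0.291 = €239.20
Energy charge = €399.00; + service €27.81 = €426.81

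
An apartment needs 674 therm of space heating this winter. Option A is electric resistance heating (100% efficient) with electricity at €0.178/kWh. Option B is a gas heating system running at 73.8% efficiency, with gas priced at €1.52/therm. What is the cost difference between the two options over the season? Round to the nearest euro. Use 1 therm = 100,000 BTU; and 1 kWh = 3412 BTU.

€2128

Heat load = 674 therm × 100,000 = 67,400,000 BTU
Gas: input = 67,400,000 / 0.738 = 91,327,913 BTU = 913.3 therm → 913.3 × €1.52 = €1,388.18
Electric: 67,400,000 BTU / 3412 = 19,750 kWh → × €0.178 = €3,516.18
Difference = |€1,388.18 − €3,516.18| = €2,127.99 ≈ €2128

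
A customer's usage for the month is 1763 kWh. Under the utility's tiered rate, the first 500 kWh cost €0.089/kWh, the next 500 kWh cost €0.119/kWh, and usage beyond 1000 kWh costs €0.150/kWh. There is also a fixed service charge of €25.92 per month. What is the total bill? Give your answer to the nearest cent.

First 500 kWh × €0.089 = €44.50
Next 500 kWh × €0.119 = €59.50
Remaining 763 kWh × €0.150 = €114.45
Energy charge = €218.45; + service €25.92 = €244.37

€244.37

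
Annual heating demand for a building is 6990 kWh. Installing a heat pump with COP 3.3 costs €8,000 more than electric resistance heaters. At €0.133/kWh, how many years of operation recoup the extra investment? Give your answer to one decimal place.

12.3 years

Resistance: 6990 kWh × €0.133 = €929.67/yr
Heat pump: 6990 / 3.3 = 2118 kWh in → × €0.133 = €281.72/yr
Annual savings = €647.95
Payback = €8,000 / €647.95 = 12.3 years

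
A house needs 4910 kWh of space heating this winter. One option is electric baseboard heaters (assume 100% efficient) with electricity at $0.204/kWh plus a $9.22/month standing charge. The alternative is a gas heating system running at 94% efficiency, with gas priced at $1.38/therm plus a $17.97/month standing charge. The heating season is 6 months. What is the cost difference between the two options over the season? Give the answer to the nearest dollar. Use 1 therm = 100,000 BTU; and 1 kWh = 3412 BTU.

$703

Heat load = 4910 kWh × 3412 = 16,752,920 BTU
Gas: input = 16,752,920 / 0.94 = 17,822,255 BTU = 178.2 therm → 178.2 × $1.38 = $245.95; + 6 × $17.97 standing = $353.77
Electric: 16,752,920 BTU / 3412 = 4,910 kWh → × $0.204 = $1,001.64; + 6 × $9.22 standing = $1,056.96
Difference = |$353.77 − $1,056.96| = $703.19 ≈ $703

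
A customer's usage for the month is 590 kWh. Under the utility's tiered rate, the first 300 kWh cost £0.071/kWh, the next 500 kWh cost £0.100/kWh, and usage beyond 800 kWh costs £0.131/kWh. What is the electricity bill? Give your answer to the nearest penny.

£50.30

First 300 kWh × £0.071 = £21.30
Next 290 kWh × £0.100 = £29.00
Remaining tier: 0 kWh (not reached)
Total = £50.30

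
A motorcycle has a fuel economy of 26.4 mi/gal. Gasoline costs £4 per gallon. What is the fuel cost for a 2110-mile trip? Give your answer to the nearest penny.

Fuel = 2110 mi / 26.4 mpg = 79.92 gal
Cost = 79.92 gal × £4/gal = £319.70

£319.70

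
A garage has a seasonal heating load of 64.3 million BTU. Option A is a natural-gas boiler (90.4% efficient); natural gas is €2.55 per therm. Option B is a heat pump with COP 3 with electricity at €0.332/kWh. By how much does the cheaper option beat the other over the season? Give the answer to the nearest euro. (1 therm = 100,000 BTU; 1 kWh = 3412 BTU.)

Heat load = 64.3 × 10⁶ BTU = 64,300,000 BTU
Gas: input = 64,300,000 / 0.904 = 71,128,319 BTU = 711.3 therm → 711.3 × €2.55 = €1,813.77
Heat pump: 64,300,000 BTU / 3412 = 18,850 kWh heat; / 3 = 6,282 kWh in → × €0.332 = €2,085.54
Difference = |€1,813.77 − €2,085.54| = €271.77 ≈ €272

€272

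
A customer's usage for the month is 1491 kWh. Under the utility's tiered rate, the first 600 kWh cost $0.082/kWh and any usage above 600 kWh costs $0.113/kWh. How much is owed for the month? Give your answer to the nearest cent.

$149.88

First 600 kWh × $0.082 = $49.20
Remaining 891 kWh × $0.113 = $100.68
Total = $149.88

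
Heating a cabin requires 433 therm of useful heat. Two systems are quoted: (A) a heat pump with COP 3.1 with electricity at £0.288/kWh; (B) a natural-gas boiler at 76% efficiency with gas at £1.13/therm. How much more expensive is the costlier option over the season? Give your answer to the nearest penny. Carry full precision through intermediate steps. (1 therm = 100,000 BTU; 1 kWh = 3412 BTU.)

Heat load = 433 therm × 100,000 = 43,300,000 BTU
Gas: input = 43,300,000 / 0.76 = 56,973,684 BTU = 569.7 therm → 569.7 × £1.13 = £643.80
Heat pump: 43,300,000 BTU / 3412 = 12,690 kWh heat; / 3.1 = 4,094 kWh in → × £0.288 = £1,178.99
Difference = |£643.80 − £1,178.99| = £535.19

£535.19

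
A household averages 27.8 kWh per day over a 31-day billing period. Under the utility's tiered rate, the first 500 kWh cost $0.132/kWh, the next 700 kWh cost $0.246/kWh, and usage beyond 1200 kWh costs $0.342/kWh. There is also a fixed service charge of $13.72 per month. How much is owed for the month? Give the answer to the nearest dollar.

$169

Usage = 27.8 kWh/day × 31 days = 861.8 kWh
First 500 kWh × $0.132 = $66.00
Next 361.8 kWh × $0.246 = $89.00
Remaining tier: 0 kWh (not reached)
Energy charge = $155.00; + service $13.72 = $168.72 ≈ $169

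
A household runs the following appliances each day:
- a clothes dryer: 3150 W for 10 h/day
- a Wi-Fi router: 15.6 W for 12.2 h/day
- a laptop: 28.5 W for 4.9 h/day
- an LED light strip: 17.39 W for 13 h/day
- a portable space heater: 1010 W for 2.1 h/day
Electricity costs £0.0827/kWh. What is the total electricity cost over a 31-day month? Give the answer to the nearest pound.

£88

clothes dryer: 3150 W × 10 h × 31 d = 976,500 Wh = 976.5 kWh
Wi-Fi router: 15.6 W × 12.2 h × 31 d = 5,900 Wh = 5.9 kWh
laptop: 28.5 W × 4.9 h × 31 d = 4,329 Wh = 4.329 kWh
LED light strip: 17.39 W × 13 h × 31 d = 7,008 Wh = 7.008 kWh
portable space heater: 1010 W × 2.1 h × 31 d = 65,751 Wh = 65.75 kWh
Total energy = 976.5 + 5.9 + 4.329 + 7.008 + 65.75 = 1,059 kWh
Cost = 1,059 kWh × £0.0827 = £87.62 ≈ £88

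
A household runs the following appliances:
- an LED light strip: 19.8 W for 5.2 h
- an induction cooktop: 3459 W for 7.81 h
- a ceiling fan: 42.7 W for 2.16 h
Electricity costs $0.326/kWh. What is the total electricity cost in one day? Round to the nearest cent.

$8.87

LED light strip: 19.8 W × 5.2 h = 103 Wh = 0.103 kWh
induction cooktop: 3459 W × 7.81 h = 27,015 Wh = 27.01 kWh
ceiling fan: 42.7 W × 2.16 h = 92 Wh = 0.09223 kWh
Total energy = 0.103 + 27.01 + 0.09223 = 27.21 kWh
Cost = 27.21 kWh × $0.326 = $8.87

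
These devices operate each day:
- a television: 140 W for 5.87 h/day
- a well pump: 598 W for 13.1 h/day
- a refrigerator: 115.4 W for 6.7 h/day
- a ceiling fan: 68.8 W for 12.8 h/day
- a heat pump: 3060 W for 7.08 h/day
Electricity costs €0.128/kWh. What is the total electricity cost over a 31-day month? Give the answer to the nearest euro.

€127

television: 140 W × 5.87 h × 31 d = 25,476 Wh = 25.48 kWh
well pump: 598 W × 13.1 h × 31 d = 242,848 Wh = 242.8 kWh
refrigerator: 115.4 W × 6.7 h × 31 d = 23,969 Wh = 23.97 kWh
ceiling fan: 68.8 W × 12.8 h × 31 d = 27,300 Wh = 27.3 kWh
heat pump: 3060 W × 7.08 h × 31 d = 671,609 Wh = 671.6 kWh
Total energy = 25.48 + 242.8 + 23.97 + 27.3 + 671.6 = 991.2 kWh
Cost = 991.2 kWh × €0.128 = €126.87 ≈ €127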